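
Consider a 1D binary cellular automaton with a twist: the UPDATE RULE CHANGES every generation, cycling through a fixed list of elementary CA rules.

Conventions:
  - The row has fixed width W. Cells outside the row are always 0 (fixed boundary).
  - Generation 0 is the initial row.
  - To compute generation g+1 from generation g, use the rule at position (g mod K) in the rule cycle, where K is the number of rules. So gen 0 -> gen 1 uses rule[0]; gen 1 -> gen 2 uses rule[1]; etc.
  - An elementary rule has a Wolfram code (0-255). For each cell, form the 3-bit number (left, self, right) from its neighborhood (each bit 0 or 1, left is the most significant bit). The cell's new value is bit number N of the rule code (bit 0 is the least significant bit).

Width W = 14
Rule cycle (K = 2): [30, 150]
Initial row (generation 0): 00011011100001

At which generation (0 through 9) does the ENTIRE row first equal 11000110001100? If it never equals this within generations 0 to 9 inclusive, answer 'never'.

Gen 0: 00011011100001
Gen 1 (rule 30): 00110010010011
Gen 2 (rule 150): 01001111111100
Gen 3 (rule 30): 11111000000010
Gen 4 (rule 150): 01110100000111
Gen 5 (rule 30): 11000110001100
Gen 6 (rule 150): 00101001010010
Gen 7 (rule 30): 01101111011111
Gen 8 (rule 150): 10000110001110
Gen 9 (rule 30): 11001101011001

Answer: 5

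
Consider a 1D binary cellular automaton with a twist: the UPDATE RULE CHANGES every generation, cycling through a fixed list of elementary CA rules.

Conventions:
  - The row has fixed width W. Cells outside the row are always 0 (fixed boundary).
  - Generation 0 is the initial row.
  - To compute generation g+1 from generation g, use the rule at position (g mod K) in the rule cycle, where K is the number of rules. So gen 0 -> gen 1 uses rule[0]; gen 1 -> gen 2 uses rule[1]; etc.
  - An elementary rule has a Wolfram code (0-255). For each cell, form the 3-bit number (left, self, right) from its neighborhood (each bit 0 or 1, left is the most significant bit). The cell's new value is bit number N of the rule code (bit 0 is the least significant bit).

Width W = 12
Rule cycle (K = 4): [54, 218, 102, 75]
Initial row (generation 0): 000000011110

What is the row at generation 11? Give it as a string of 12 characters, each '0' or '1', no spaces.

Gen 0: 000000011110
Gen 1 (rule 54): 000000100001
Gen 2 (rule 218): 000001010010
Gen 3 (rule 102): 000011110110
Gen 4 (rule 75): 111110010110
Gen 5 (rule 54): 000001111001
Gen 6 (rule 218): 000011111110
Gen 7 (rule 102): 000100000010
Gen 8 (rule 75): 111001111100
Gen 9 (rule 54): 000110000010
Gen 10 (rule 218): 001111000101
Gen 11 (rule 102): 010001001111

Answer: 010001001111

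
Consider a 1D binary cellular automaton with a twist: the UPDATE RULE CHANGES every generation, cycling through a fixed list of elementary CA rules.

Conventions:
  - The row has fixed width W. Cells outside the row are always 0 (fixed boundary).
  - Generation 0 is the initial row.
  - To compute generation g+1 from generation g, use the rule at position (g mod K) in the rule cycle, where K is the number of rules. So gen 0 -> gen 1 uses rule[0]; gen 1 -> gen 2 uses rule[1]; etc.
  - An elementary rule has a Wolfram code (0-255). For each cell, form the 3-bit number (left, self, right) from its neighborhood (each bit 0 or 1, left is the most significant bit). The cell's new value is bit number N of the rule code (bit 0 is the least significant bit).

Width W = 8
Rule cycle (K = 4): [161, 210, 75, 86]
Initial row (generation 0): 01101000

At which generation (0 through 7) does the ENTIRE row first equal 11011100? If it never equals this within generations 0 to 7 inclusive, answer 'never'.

Gen 0: 01101000
Gen 1 (rule 161): 00010011
Gen 2 (rule 210): 00101101
Gen 3 (rule 75): 11001100
Gen 4 (rule 86): 01110110
Gen 5 (rule 161): 00101000
Gen 6 (rule 210): 01000100
Gen 7 (rule 75): 10011001

Answer: never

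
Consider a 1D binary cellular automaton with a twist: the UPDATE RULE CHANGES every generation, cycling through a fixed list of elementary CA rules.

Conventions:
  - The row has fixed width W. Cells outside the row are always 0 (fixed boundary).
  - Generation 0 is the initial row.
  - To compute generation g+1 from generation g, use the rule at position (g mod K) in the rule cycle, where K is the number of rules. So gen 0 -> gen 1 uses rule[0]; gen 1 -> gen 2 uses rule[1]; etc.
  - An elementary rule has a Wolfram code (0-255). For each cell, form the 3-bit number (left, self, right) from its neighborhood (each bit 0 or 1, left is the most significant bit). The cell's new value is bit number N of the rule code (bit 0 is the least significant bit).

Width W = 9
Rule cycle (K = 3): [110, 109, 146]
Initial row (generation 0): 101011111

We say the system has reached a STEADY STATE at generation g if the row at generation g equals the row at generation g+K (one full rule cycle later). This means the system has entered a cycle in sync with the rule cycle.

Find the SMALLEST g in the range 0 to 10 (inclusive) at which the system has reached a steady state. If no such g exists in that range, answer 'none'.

Gen 0: 101011111
Gen 1 (rule 110): 111110001
Gen 2 (rule 109): 100010101
Gen 3 (rule 146): 010100000
Gen 4 (rule 110): 111100000
Gen 5 (rule 109): 100101111
Gen 6 (rule 146): 011000110
Gen 7 (rule 110): 111001110
Gen 8 (rule 109): 101001010
Gen 9 (rule 146): 000110001
Gen 10 (rule 110): 001110011
Gen 11 (rule 109): 101010011
Gen 12 (rule 146): 000001100
Gen 13 (rule 110): 000011100

Answer: none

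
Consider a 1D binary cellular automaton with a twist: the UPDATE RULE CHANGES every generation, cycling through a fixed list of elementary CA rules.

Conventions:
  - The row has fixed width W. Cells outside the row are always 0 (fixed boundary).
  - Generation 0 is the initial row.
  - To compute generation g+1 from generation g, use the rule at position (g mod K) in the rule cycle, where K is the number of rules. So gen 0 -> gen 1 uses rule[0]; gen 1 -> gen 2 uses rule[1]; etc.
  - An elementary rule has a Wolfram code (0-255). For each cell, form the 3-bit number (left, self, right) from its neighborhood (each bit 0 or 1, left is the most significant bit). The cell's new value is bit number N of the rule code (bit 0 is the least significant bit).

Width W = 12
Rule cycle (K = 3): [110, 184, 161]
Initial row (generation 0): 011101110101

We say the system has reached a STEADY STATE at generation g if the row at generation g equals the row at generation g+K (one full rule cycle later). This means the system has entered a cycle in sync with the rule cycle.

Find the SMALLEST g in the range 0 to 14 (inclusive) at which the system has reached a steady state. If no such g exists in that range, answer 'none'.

Gen 0: 011101110101
Gen 1 (rule 110): 110111011111
Gen 2 (rule 184): 101110111110
Gen 3 (rule 161): 010101011100
Gen 4 (rule 110): 111111110100
Gen 5 (rule 184): 111111101010
Gen 6 (rule 161): 011111010100
Gen 7 (rule 110): 110001111100
Gen 8 (rule 184): 101001111010
Gen 9 (rule 161): 010000110100
Gen 10 (rule 110): 110001111100
Gen 11 (rule 184): 101001111010
Gen 12 (rule 161): 010000110100
Gen 13 (rule 110): 110001111100
Gen 14 (rule 184): 101001111010
Gen 15 (rule 161): 010000110100
Gen 16 (rule 110): 110001111100
Gen 17 (rule 184): 101001111010

Answer: 7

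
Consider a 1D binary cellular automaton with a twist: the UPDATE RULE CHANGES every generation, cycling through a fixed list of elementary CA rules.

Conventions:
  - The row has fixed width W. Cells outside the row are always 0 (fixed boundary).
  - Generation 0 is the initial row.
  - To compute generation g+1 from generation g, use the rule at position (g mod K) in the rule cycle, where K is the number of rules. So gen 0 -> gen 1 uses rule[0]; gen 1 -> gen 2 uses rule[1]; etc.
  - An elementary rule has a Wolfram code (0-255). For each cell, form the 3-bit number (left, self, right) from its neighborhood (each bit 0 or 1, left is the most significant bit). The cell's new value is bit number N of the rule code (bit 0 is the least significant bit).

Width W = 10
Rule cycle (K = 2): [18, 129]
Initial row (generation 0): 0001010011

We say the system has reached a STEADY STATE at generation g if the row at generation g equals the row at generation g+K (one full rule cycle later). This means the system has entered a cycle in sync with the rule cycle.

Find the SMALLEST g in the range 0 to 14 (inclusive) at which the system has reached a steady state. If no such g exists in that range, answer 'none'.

Answer: 5

Derivation:
Gen 0: 0001010011
Gen 1 (rule 18): 0010001100
Gen 2 (rule 129): 1000100001
Gen 3 (rule 18): 0101010010
Gen 4 (rule 129): 0000000000
Gen 5 (rule 18): 0000000000
Gen 6 (rule 129): 1111111111
Gen 7 (rule 18): 0000000000
Gen 8 (rule 129): 1111111111
Gen 9 (rule 18): 0000000000
Gen 10 (rule 129): 1111111111
Gen 11 (rule 18): 0000000000
Gen 12 (rule 129): 1111111111
Gen 13 (rule 18): 0000000000
Gen 14 (rule 129): 1111111111
Gen 15 (rule 18): 0000000000
Gen 16 (rule 129): 1111111111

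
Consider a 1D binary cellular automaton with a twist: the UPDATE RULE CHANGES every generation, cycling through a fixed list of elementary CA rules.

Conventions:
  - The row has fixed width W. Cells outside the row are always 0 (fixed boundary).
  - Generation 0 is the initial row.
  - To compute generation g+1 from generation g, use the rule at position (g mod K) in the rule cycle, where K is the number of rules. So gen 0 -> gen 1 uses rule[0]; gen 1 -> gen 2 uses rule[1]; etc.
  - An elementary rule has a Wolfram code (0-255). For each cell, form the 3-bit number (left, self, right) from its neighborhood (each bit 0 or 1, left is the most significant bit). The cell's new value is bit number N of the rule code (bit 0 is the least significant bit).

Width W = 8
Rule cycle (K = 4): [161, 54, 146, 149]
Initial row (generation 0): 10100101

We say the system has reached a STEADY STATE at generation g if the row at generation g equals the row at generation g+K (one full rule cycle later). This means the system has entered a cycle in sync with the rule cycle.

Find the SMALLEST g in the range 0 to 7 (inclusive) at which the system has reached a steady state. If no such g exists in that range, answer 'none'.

Answer: 3

Derivation:
Gen 0: 10100101
Gen 1 (rule 161): 01000010
Gen 2 (rule 54): 11100111
Gen 3 (rule 146): 01011010
Gen 4 (rule 149): 01000011
Gen 5 (rule 161): 00011000
Gen 6 (rule 54): 00100100
Gen 7 (rule 146): 01011010
Gen 8 (rule 149): 01000011
Gen 9 (rule 161): 00011000
Gen 10 (rule 54): 00100100
Gen 11 (rule 146): 01011010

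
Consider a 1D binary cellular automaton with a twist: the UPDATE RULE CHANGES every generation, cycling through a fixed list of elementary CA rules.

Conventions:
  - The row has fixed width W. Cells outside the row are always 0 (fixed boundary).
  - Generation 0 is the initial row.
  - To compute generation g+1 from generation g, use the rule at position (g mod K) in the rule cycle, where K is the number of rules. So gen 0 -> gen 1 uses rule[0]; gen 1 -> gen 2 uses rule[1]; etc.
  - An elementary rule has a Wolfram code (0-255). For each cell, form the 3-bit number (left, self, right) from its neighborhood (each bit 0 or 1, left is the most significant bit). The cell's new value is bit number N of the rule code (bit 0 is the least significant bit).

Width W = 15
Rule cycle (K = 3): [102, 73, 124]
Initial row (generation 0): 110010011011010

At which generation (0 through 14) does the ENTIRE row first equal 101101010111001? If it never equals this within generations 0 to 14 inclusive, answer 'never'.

Answer: never

Derivation:
Gen 0: 110010011011010
Gen 1 (rule 102): 010110101101110
Gen 2 (rule 73): 000110001101010
Gen 3 (rule 124): 000111001111111
Gen 4 (rule 102): 001001010000001
Gen 5 (rule 73): 100000000111100
Gen 6 (rule 124): 110000000100110
Gen 7 (rule 102): 010000001101010
Gen 8 (rule 73): 000111101100000
Gen 9 (rule 124): 000100111110000
Gen 10 (rule 102): 001101000010000
Gen 11 (rule 73): 101100011000111
Gen 12 (rule 124): 111110011100101
Gen 13 (rule 102): 000010100101111
Gen 14 (rule 73): 111000000001001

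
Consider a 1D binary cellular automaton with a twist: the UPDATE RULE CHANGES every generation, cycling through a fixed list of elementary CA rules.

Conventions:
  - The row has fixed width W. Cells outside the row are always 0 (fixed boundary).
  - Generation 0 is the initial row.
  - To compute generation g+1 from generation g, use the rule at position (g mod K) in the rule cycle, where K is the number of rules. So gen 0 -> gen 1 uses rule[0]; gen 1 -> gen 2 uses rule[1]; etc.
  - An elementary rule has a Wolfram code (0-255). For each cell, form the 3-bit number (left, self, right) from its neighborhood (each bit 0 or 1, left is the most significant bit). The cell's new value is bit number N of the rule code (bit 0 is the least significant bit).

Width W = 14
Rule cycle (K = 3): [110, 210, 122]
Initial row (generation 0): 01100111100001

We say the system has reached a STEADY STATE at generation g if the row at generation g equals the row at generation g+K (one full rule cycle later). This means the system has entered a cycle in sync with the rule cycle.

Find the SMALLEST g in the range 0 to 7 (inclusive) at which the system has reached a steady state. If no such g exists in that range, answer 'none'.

Answer: none

Derivation:
Gen 0: 01100111100001
Gen 1 (rule 110): 11101100100011
Gen 2 (rule 210): 01100111010101
Gen 3 (rule 122): 11111101101010
Gen 4 (rule 110): 10000111111110
Gen 5 (rule 210): 01001011111111
Gen 6 (rule 122): 10110110000001
Gen 7 (rule 110): 11111110000011
Gen 8 (rule 210): 01111111000101
Gen 9 (rule 122): 11000001101010
Gen 10 (rule 110): 11000011111110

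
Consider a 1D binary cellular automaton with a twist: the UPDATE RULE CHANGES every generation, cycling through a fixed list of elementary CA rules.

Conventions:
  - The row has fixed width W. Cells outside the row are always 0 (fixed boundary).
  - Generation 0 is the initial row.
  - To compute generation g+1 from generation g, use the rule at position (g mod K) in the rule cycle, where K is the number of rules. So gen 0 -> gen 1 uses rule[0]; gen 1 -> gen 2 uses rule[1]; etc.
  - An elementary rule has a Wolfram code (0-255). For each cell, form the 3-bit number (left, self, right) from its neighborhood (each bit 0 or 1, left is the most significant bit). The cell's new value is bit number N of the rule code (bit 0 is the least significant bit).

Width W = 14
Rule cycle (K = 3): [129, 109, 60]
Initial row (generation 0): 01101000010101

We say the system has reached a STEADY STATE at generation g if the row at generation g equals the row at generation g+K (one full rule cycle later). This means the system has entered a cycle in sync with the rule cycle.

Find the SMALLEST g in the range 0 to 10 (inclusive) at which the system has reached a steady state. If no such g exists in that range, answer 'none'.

Answer: none

Derivation:
Gen 0: 01101000010101
Gen 1 (rule 129): 00000011000000
Gen 2 (rule 109): 11111011011111
Gen 3 (rule 60): 10000110110000
Gen 4 (rule 129): 00110000000111
Gen 5 (rule 109): 10110111110101
Gen 6 (rule 60): 11101100001111
Gen 7 (rule 129): 01000001100110
Gen 8 (rule 109): 01011101100110
Gen 9 (rule 60): 01110011010101
Gen 10 (rule 129): 00100000000000
Gen 11 (rule 109): 10101111111111
Gen 12 (rule 60): 11111000000000
Gen 13 (rule 129): 01110011111111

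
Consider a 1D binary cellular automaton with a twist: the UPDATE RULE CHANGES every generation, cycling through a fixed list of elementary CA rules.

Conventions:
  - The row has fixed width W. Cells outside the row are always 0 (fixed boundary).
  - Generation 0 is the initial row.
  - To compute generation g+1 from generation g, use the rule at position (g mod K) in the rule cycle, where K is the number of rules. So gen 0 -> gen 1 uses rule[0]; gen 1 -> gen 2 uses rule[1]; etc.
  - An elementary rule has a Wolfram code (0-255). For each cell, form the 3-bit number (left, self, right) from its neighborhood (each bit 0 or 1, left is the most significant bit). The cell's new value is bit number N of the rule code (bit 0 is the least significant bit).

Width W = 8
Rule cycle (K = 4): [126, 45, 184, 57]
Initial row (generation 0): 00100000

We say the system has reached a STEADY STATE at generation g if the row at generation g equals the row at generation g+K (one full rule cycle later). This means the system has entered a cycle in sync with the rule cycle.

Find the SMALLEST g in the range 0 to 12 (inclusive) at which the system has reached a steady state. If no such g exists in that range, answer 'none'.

Gen 0: 00100000
Gen 1 (rule 126): 01110000
Gen 2 (rule 45): 01000111
Gen 3 (rule 184): 00100110
Gen 4 (rule 57): 10010101
Gen 5 (rule 126): 11111111
Gen 6 (rule 45): 10000000
Gen 7 (rule 184): 01000000
Gen 8 (rule 57): 00111111
Gen 9 (rule 126): 01100001
Gen 10 (rule 45): 01001101
Gen 11 (rule 184): 00101010
Gen 12 (rule 57): 10010101
Gen 13 (rule 126): 11111111
Gen 14 (rule 45): 10000000
Gen 15 (rule 184): 01000000
Gen 16 (rule 57): 00111111

Answer: none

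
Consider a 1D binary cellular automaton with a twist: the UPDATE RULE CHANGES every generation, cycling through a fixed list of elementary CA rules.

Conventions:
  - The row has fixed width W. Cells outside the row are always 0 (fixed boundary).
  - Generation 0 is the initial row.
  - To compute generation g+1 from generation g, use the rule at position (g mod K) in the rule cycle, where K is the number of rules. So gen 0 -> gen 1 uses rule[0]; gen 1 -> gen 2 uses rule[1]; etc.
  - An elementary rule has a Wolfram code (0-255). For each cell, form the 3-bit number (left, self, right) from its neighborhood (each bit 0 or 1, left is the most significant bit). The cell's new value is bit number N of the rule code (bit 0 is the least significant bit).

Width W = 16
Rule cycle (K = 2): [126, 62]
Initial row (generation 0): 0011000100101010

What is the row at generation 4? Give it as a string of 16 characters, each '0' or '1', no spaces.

Answer: 1001100010000000

Derivation:
Gen 0: 0011000100101010
Gen 1 (rule 126): 0111101111111111
Gen 2 (rule 62): 1100011000000000
Gen 3 (rule 126): 1110111100000000
Gen 4 (rule 62): 1001100010000000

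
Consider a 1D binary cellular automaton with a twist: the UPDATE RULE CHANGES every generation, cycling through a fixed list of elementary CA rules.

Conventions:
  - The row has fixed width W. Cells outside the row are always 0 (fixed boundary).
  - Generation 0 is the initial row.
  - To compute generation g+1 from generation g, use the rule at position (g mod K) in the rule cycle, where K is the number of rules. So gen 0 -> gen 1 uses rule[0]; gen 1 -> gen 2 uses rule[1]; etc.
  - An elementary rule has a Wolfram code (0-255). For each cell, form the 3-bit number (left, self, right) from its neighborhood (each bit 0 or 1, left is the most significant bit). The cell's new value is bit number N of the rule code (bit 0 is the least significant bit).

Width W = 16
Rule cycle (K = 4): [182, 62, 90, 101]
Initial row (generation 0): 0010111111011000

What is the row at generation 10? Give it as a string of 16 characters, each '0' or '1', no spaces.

Answer: 0110000011111100

Derivation:
Gen 0: 0010111111011000
Gen 1 (rule 182): 0111011110100100
Gen 2 (rule 62): 1100110001111110
Gen 3 (rule 90): 1111111011000011
Gen 4 (rule 101): 0000001101011001
Gen 5 (rule 182): 0000010011100111
Gen 6 (rule 62): 0000111110011100
Gen 7 (rule 90): 0001100011110110
Gen 8 (rule 101): 1100101000011010
Gen 9 (rule 182): 0011111100100111
Gen 10 (rule 62): 0110000011111100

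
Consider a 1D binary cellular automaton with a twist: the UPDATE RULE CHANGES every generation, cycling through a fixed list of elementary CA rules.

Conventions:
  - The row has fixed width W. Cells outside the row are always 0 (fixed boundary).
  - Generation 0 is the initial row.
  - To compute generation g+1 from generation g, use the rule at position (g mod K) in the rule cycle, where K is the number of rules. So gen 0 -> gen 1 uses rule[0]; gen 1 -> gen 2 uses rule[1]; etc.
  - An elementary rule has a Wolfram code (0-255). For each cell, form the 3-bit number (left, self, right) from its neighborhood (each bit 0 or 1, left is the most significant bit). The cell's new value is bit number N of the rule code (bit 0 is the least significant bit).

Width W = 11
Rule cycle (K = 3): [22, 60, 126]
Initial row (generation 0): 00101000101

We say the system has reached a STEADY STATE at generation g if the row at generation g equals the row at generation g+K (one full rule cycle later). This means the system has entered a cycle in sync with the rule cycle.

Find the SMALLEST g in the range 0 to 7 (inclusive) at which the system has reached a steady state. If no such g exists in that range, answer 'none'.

Gen 0: 00101000101
Gen 1 (rule 22): 01101101101
Gen 2 (rule 60): 01011011011
Gen 3 (rule 126): 11111111111
Gen 4 (rule 22): 00000000000
Gen 5 (rule 60): 00000000000
Gen 6 (rule 126): 00000000000
Gen 7 (rule 22): 00000000000
Gen 8 (rule 60): 00000000000
Gen 9 (rule 126): 00000000000
Gen 10 (rule 22): 00000000000

Answer: 4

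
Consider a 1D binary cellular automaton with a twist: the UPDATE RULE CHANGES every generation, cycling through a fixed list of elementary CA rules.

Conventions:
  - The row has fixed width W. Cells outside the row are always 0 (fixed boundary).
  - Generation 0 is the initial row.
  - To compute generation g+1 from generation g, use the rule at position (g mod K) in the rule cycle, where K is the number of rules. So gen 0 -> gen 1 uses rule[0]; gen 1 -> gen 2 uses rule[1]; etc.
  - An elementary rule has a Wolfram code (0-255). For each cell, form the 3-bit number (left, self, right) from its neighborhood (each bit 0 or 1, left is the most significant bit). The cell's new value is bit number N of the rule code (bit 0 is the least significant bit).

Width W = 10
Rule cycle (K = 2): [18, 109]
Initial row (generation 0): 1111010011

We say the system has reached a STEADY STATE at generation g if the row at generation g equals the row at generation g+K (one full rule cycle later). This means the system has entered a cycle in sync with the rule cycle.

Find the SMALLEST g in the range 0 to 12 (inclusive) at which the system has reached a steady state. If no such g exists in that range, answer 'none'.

Answer: 3

Derivation:
Gen 0: 1111010011
Gen 1 (rule 18): 0000001100
Gen 2 (rule 109): 1111101101
Gen 3 (rule 18): 0000000000
Gen 4 (rule 109): 1111111111
Gen 5 (rule 18): 0000000000
Gen 6 (rule 109): 1111111111
Gen 7 (rule 18): 0000000000
Gen 8 (rule 109): 1111111111
Gen 9 (rule 18): 0000000000
Gen 10 (rule 109): 1111111111
Gen 11 (rule 18): 0000000000
Gen 12 (rule 109): 1111111111
Gen 13 (rule 18): 0000000000
Gen 14 (rule 109): 1111111111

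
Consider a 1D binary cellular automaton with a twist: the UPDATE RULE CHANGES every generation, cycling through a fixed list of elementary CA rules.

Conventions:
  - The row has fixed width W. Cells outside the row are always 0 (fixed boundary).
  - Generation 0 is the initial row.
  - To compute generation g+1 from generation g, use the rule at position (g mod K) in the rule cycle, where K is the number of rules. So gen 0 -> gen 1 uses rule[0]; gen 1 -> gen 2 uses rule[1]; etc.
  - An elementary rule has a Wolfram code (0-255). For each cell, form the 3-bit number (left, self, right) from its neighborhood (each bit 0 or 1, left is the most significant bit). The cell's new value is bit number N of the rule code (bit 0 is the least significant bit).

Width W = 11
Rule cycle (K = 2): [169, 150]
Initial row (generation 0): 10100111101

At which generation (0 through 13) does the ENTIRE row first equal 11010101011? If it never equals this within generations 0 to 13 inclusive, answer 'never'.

Gen 0: 10100111101
Gen 1 (rule 169): 01000111010
Gen 2 (rule 150): 11101010011
Gen 3 (rule 169): 11010100010
Gen 4 (rule 150): 00010110111
Gen 5 (rule 169): 11001101110
Gen 6 (rule 150): 00110000101
Gen 7 (rule 169): 10100110010
Gen 8 (rule 150): 10111001111
Gen 9 (rule 169): 01110001110
Gen 10 (rule 150): 10101010101
Gen 11 (rule 169): 01010101010
Gen 12 (rule 150): 11010101011
Gen 13 (rule 169): 10101010110

Answer: 12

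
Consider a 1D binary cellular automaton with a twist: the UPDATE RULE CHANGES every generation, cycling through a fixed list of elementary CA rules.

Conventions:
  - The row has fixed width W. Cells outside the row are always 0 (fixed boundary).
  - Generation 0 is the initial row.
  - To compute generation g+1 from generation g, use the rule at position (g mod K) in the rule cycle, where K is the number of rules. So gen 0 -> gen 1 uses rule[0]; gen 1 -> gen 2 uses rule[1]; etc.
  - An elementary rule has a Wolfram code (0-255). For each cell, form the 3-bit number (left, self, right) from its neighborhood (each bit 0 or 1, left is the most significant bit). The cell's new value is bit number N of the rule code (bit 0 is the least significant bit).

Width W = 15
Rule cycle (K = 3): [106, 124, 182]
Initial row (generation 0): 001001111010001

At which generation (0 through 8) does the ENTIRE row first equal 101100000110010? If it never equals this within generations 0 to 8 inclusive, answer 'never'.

Gen 0: 001001111010001
Gen 1 (rule 106): 010011001100010
Gen 2 (rule 124): 011011101110011
Gen 3 (rule 182): 100101010101100
Gen 4 (rule 106): 001010101011100
Gen 5 (rule 124): 001111111110110
Gen 6 (rule 182): 010111111101001
Gen 7 (rule 106): 101100000110010
Gen 8 (rule 124): 111110000111011

Answer: 7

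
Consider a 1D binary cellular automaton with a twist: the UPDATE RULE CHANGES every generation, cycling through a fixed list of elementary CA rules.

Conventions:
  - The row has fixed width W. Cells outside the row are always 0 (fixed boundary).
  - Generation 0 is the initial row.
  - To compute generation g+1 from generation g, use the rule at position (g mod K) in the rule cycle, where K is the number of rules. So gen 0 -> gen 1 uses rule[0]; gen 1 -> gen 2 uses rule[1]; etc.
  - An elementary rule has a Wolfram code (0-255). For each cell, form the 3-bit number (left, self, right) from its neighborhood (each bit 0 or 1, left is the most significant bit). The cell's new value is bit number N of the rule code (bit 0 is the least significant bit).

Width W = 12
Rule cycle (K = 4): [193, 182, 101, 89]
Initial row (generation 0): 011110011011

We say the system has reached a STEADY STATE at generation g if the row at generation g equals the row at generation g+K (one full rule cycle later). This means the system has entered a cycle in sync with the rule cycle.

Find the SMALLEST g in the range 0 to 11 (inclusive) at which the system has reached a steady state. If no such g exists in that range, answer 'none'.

Answer: none

Derivation:
Gen 0: 011110011011
Gen 1 (rule 193): 001110001001
Gen 2 (rule 182): 010101011111
Gen 3 (rule 101): 011111100001
Gen 4 (rule 89): 010000111100
Gen 5 (rule 193): 000110011101
Gen 6 (rule 182): 001001101011
Gen 7 (rule 101): 101000111101
Gen 8 (rule 89): 000110100100
Gen 9 (rule 193): 110010000001
Gen 10 (rule 182): 001111000011
Gen 11 (rule 101): 100001011001
Gen 12 (rule 89): 011100011100
Gen 13 (rule 193): 001101001101
Gen 14 (rule 182): 010011110011
Gen 15 (rule 101): 010000010001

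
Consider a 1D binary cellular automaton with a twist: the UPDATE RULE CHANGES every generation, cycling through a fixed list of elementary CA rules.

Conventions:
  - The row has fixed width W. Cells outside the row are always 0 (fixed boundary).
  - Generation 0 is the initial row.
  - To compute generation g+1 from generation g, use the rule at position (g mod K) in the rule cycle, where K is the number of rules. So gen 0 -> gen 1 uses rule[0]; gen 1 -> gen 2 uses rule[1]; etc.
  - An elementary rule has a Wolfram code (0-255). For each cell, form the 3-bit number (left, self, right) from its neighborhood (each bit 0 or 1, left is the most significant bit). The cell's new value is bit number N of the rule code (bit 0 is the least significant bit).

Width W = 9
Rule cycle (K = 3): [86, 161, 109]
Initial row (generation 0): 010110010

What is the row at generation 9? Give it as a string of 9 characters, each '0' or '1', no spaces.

Answer: 101011010

Derivation:
Gen 0: 010110010
Gen 1 (rule 86): 110011111
Gen 2 (rule 161): 000001110
Gen 3 (rule 109): 111101010
Gen 4 (rule 86): 000101011
Gen 5 (rule 161): 110010100
Gen 6 (rule 109): 110011101
Gen 7 (rule 86): 011100101
Gen 8 (rule 161): 001000010
Gen 9 (rule 109): 101011010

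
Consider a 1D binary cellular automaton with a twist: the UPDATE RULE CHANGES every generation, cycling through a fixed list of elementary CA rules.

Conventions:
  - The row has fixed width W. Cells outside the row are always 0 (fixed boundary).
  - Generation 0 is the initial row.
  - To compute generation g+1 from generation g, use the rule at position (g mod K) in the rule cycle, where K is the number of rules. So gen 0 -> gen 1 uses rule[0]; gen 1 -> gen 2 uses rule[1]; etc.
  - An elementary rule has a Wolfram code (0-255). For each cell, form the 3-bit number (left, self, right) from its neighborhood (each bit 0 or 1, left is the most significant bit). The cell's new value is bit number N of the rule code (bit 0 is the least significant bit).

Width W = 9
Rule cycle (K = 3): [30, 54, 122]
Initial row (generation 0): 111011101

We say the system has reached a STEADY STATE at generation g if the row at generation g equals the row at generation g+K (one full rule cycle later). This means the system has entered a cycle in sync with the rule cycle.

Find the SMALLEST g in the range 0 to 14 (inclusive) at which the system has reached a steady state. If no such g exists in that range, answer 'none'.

Answer: none

Derivation:
Gen 0: 111011101
Gen 1 (rule 30): 100010001
Gen 2 (rule 54): 110111011
Gen 3 (rule 122): 111101111
Gen 4 (rule 30): 100001000
Gen 5 (rule 54): 110011100
Gen 6 (rule 122): 111110110
Gen 7 (rule 30): 100000101
Gen 8 (rule 54): 110001111
Gen 9 (rule 122): 111011001
Gen 10 (rule 30): 100010111
Gen 11 (rule 54): 110111000
Gen 12 (rule 122): 111101100
Gen 13 (rule 30): 100001010
Gen 14 (rule 54): 110011111
Gen 15 (rule 122): 111110001
Gen 16 (rule 30): 100001011
Gen 17 (rule 54): 110011100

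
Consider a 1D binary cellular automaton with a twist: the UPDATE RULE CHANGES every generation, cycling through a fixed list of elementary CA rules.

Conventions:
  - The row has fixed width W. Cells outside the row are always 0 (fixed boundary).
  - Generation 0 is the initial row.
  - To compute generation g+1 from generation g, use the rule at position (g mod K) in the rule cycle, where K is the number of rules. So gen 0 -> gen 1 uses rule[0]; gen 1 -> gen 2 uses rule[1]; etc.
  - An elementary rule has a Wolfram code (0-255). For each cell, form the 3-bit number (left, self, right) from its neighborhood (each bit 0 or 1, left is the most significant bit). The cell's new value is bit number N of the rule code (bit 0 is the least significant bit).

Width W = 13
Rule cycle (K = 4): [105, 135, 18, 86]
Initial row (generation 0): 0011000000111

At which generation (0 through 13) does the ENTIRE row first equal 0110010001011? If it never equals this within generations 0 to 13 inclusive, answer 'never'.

Answer: never

Derivation:
Gen 0: 0011000000111
Gen 1 (rule 105): 1011011110101
Gen 2 (rule 135): 1000001100101
Gen 3 (rule 18): 0100010011000
Gen 4 (rule 86): 1110111101100
Gen 5 (rule 105): 1011100111101
Gen 6 (rule 135): 1001001011001
Gen 7 (rule 18): 0110110000110
Gen 8 (rule 86): 1010011001011
Gen 9 (rule 105): 0100011000111
Gen 10 (rule 135): 1101100011010
Gen 11 (rule 18): 0000010100001
Gen 12 (rule 86): 0000110110011
Gen 13 (rule 105): 1110111110011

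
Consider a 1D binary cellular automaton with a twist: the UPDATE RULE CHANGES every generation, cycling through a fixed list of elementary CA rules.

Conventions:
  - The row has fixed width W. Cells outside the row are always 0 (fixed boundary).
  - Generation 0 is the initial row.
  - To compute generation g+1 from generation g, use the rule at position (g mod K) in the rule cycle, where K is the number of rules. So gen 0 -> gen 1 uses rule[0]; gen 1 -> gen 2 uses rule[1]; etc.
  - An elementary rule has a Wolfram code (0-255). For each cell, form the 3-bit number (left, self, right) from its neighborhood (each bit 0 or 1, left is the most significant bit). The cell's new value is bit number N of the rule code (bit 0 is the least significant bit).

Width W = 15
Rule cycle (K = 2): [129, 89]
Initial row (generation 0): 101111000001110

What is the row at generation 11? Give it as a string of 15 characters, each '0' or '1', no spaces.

Answer: 011000011100010

Derivation:
Gen 0: 101111000001110
Gen 1 (rule 129): 000110011100100
Gen 2 (rule 89): 110111010110011
Gen 3 (rule 129): 000010000000000
Gen 4 (rule 89): 111001111111111
Gen 5 (rule 129): 010000111111110
Gen 6 (rule 89): 001110100000011
Gen 7 (rule 129): 100100001111000
Gen 8 (rule 89): 010011101001111
Gen 9 (rule 129): 000001000000110
Gen 10 (rule 89): 111100111110111
Gen 11 (rule 129): 011000011100010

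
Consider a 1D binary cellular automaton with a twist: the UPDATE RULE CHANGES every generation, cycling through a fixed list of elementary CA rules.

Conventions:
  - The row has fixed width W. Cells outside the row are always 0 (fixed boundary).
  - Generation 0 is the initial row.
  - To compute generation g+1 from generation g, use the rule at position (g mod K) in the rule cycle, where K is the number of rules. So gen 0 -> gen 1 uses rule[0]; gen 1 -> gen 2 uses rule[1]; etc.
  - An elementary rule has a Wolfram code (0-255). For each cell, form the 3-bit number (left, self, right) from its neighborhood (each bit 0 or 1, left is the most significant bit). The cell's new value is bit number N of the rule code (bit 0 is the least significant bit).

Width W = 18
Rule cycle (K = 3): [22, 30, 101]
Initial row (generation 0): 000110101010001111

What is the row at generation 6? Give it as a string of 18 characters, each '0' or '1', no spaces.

Answer: 000101111001111101

Derivation:
Gen 0: 000110101010001111
Gen 1 (rule 22): 001000101011010000
Gen 2 (rule 30): 011101101010011000
Gen 3 (rule 101): 000110111110001011
Gen 4 (rule 22): 001000000001011000
Gen 5 (rule 30): 011100000011010100
Gen 6 (rule 101): 000101111001111101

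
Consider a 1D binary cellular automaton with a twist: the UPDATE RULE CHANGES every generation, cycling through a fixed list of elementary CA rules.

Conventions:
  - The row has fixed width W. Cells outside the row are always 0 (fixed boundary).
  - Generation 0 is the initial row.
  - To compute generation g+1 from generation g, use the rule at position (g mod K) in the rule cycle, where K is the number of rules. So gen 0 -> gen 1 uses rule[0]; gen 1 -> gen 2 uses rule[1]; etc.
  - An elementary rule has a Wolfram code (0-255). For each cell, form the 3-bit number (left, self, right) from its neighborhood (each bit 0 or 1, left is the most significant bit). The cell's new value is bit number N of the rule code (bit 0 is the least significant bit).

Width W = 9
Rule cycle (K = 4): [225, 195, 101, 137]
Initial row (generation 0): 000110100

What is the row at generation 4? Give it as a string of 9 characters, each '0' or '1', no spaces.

Gen 0: 000110100
Gen 1 (rule 225): 110011001
Gen 2 (rule 195): 010101010
Gen 3 (rule 101): 011111110
Gen 4 (rule 137): 011111100

Answer: 011111100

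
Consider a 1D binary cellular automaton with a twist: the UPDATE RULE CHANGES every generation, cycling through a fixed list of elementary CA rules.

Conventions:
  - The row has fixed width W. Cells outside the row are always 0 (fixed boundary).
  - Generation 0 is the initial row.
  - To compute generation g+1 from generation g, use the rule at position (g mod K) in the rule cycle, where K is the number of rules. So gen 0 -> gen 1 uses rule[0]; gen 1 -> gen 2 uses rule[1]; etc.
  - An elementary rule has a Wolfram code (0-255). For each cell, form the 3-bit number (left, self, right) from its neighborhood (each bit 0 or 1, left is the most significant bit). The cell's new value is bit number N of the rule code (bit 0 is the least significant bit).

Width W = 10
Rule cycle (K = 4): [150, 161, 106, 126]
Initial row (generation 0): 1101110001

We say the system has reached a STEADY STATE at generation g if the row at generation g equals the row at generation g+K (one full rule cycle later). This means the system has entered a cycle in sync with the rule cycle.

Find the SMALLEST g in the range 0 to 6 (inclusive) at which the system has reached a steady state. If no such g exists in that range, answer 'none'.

Answer: 4

Derivation:
Gen 0: 1101110001
Gen 1 (rule 150): 0000101011
Gen 2 (rule 161): 1110010100
Gen 3 (rule 106): 1010101000
Gen 4 (rule 126): 1111111100
Gen 5 (rule 150): 0111111010
Gen 6 (rule 161): 0011110100
Gen 7 (rule 106): 0110011000
Gen 8 (rule 126): 1111111100
Gen 9 (rule 150): 0111111010
Gen 10 (rule 161): 0011110100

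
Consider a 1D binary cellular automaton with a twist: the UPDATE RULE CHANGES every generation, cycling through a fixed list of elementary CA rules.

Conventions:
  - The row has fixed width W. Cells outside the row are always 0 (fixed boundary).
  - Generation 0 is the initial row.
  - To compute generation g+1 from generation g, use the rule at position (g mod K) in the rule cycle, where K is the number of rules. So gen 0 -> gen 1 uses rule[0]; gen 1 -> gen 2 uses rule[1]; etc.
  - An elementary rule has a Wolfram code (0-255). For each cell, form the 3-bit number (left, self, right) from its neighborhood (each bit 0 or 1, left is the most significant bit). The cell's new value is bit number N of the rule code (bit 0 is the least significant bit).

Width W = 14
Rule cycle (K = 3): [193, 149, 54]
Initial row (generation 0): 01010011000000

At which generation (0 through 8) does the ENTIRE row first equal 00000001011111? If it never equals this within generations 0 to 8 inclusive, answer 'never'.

Answer: 1

Derivation:
Gen 0: 01010011000000
Gen 1 (rule 193): 00000001011111
Gen 2 (rule 149): 11111101001110
Gen 3 (rule 54): 00000011110001
Gen 4 (rule 193): 11111001110100
Gen 5 (rule 149): 01110100100111
Gen 6 (rule 54): 10001111111000
Gen 7 (rule 193): 00100111111011
Gen 8 (rule 149): 10110011110000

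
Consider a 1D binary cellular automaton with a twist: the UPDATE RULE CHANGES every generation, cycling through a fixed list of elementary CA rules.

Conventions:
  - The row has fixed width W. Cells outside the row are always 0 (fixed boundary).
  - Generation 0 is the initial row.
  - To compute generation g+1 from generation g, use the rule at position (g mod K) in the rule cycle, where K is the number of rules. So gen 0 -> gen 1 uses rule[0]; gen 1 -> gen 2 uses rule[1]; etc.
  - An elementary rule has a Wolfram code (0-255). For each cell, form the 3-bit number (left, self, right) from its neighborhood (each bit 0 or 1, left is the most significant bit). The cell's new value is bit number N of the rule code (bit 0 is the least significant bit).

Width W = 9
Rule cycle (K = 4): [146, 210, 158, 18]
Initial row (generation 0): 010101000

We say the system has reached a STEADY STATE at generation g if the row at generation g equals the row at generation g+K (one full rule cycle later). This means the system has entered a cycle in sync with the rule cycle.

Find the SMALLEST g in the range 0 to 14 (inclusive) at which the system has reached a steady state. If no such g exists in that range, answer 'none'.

Gen 0: 010101000
Gen 1 (rule 146): 100000100
Gen 2 (rule 210): 010001010
Gen 3 (rule 158): 111011011
Gen 4 (rule 18): 000000000
Gen 5 (rule 146): 000000000
Gen 6 (rule 210): 000000000
Gen 7 (rule 158): 000000000
Gen 8 (rule 18): 000000000
Gen 9 (rule 146): 000000000
Gen 10 (rule 210): 000000000
Gen 11 (rule 158): 000000000
Gen 12 (rule 18): 000000000
Gen 13 (rule 146): 000000000
Gen 14 (rule 210): 000000000
Gen 15 (rule 158): 000000000
Gen 16 (rule 18): 000000000
Gen 17 (rule 146): 000000000
Gen 18 (rule 210): 000000000

Answer: 4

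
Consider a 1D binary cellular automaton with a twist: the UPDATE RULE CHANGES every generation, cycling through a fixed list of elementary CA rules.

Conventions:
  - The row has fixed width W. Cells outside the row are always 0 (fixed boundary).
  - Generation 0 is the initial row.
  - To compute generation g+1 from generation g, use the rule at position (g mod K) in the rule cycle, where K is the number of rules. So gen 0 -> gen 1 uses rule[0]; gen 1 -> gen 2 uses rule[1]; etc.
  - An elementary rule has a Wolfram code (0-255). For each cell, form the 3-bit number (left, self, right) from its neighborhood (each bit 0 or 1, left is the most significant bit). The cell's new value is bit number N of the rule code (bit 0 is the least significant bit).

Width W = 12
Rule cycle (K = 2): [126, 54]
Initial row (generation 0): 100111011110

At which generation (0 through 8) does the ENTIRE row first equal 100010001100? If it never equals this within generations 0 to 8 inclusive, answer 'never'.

Answer: 6

Derivation:
Gen 0: 100111011110
Gen 1 (rule 126): 111101110011
Gen 2 (rule 54): 000010001100
Gen 3 (rule 126): 000111011110
Gen 4 (rule 54): 001000100001
Gen 5 (rule 126): 011101110011
Gen 6 (rule 54): 100010001100
Gen 7 (rule 126): 110111011110
Gen 8 (rule 54): 001000100001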